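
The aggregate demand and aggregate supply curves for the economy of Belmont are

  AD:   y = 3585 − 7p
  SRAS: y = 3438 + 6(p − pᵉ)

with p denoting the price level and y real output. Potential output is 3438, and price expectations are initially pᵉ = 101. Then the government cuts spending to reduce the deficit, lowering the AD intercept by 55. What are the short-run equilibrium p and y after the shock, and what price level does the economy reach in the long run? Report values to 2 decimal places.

Short run: p = 53.69, y = 3154.15. Long run: p = 13.14.

AD shifts left: new AD is y = 3530 − 7p. With pᵉ = 101, SRAS is y = 2832 + 6p.
Short run: 3530 − 7p = 2832 + 6p gives 698 = 13p, so p = 53.69 and y = 3530 − 7p = 3154.15.
y = 3154.15 is below potential 3438; expectations adjust and SRAS shifts right until y = 3438.
Long run: on the new AD curve, 3438 = 3530 − 7p gives p = 13.14.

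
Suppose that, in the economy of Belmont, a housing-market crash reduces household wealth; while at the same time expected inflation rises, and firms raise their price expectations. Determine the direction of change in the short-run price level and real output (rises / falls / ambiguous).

Price level: ambiguous; output: falls

The first event is a negative demand shock: AD shifts left, which by itself pushes P down and Y down.
The second is an adverse supply shock: SRAS shifts left, which by itself pushes P up and Y down.
The two shocks push P in opposite directions, so the effect on P is ambiguous. Both shocks push Y down, so Y falls.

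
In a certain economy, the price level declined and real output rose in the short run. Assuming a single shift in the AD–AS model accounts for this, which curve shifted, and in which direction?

P fell and Y rose. An AD shift moves P and Y in the same direction; an SRAS shift moves them in opposite directions.
Here P and Y moved in opposite directions, so the SRAS curve shifted.
Since Y rose, SRAS shifted right.

SRAS shifted right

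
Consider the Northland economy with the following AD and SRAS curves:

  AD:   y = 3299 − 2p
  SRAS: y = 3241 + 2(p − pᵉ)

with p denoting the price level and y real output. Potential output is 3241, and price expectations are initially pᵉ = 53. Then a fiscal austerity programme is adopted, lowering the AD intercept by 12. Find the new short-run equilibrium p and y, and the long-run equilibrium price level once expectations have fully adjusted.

AD shifts left: new AD is y = 3287 − 2p. With pᵉ = 53, SRAS is y = 3135 + 2p.
Short run: 3287 − 2p = 3135 + 2p gives 152 = 4p, so p = 38 and y = 3287 − 2·38 = 3211.
y = 3211 is below potential 3241; expectations adjust and SRAS shifts right until y = 3241.
Long run: on the new AD curve, 3241 = 3287 − 2p gives p = 23.

Short run: p = 38, y = 3211. Long run: p = 23.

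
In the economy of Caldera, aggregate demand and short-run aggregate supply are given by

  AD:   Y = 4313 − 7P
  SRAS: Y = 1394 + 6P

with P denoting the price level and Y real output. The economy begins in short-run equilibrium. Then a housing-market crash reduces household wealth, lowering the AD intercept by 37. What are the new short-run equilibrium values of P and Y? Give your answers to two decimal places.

P = 221.69, Y = 2724.15

This is a negative demand shock: AD shifts left.
New AD: Y = 4276 − 7P.
Set AD = SRAS: 4276 − 7P = 1394 + 6P, so 2882 = 13P and P = 221.69.
Substituting into AD, Y = 2724.15.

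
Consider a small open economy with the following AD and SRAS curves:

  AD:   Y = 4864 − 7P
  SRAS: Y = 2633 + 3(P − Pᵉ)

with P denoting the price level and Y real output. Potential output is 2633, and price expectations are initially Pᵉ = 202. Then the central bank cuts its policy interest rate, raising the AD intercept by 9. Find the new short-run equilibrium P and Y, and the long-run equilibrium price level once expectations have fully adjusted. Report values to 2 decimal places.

AD shifts right: new AD is Y = 4873 − 7P. With Pᵉ = 202, SRAS is Y = 2027 + 3P.
Short run: 4873 − 7P = 2027 + 3P gives 2846 = 10P, so P = 284.60 and Y = 4873 − 7P = 2880.80.
Y = 2880.80 is above potential 2633; expectations adjust and SRAS shifts left until Y = 2633.
Long run: on the new AD curve, 2633 = 4873 − 7P gives P = 320.00.

Short run: P = 284.60, Y = 2880.80. Long run: P = 320.00.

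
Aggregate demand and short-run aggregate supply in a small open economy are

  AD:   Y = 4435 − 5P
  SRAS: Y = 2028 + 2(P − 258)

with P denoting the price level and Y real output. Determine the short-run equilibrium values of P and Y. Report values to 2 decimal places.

Write SRAS as Y = 2028 + 2P − 516 = 1512 + 2P.
Set AD = SRAS: 4435 − 5P = 1512 + 2P, so 2923 = 7P and P = 417.57.
Substituting into AD, Y = 4435 − 5P = 2347.14.

P = 417.57, Y = 2347.14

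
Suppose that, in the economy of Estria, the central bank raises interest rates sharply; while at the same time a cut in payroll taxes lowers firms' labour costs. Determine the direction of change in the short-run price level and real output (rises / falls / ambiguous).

Price level: falls; output: ambiguous

The first event is a negative demand shock: AD shifts left, which by itself pushes P down and Y down.
The second is a favourable supply shock: SRAS shifts right, which by itself pushes P down and Y up.
Both shocks push P down, so P falls. The two shocks push Y in opposite directions, so the effect on Y is ambiguous.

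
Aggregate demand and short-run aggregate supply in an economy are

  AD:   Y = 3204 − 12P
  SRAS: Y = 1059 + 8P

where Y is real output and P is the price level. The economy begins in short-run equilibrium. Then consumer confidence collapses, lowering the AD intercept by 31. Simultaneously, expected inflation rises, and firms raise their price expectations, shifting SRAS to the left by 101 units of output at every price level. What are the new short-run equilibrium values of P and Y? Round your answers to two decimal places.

P = 110.75, Y = 1844.00

After both shocks: AD is Y = 3173 − 12P and SRAS is Y = 958 + 8P.
Setting them equal: 2215 = 20P, so P = 110.75.
Substituting into AD, Y = 1844.00.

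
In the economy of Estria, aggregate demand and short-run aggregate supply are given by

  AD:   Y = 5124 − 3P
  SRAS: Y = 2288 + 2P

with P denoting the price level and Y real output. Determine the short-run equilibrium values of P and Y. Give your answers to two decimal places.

Set AD = SRAS: 5124 − 3P = 2288 + 2P, so 2836 = 5P and P = 567.20.
Substituting into AD, Y = 5124 − 3P = 3422.40.

P = 567.20, Y = 3422.40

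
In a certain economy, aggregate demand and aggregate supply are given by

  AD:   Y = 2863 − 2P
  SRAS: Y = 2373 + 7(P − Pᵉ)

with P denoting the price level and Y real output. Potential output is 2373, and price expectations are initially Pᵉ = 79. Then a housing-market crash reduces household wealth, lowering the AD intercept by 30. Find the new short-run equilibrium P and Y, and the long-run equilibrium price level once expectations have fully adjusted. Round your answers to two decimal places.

AD shifts left: new AD is Y = 2833 − 2P. With Pᵉ = 79, SRAS is Y = 1820 + 7P.
Short run: 2833 − 2P = 1820 + 7P gives 1013 = 9P, so P = 112.56 and Y = 2833 − 2P = 2607.89.
Y = 2607.89 is above potential 2373; expectations adjust and SRAS shifts left until Y = 2373.
Long run: on the new AD curve, 2373 = 2833 − 2P gives P = 230.00.

Short run: P = 112.56, Y = 2607.89. Long run: P = 230.00.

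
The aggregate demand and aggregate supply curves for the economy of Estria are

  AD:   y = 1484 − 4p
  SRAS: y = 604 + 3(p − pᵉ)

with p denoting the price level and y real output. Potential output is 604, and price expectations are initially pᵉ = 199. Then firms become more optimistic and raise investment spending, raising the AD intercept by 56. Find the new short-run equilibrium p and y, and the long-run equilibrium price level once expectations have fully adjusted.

Short run: p = 219, y = 664. Long run: p = 234.

AD shifts right: new AD is y = 1540 − 4p. With pᵉ = 199, SRAS is y = 7 + 3p.
Short run: 1540 − 4p = 7 + 3p gives 1533 = 7p, so p = 219 and y = 1540 − 4·219 = 664.
y = 664 is above potential 604; expectations adjust and SRAS shifts left until y = 604.
Long run: on the new AD curve, 604 = 1540 − 4p gives p = 234.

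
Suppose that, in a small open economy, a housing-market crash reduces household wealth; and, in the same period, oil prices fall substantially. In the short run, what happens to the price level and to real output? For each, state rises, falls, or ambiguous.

Price level: falls; output: ambiguous

The first event is a negative demand shock: AD shifts left, which by itself pushes P down and Y down.
The second is a favourable supply shock: SRAS shifts right, which by itself pushes P down and Y up.
Both shocks push P down, so P falls. The two shocks push Y in opposite directions, so the effect on Y is ambiguous.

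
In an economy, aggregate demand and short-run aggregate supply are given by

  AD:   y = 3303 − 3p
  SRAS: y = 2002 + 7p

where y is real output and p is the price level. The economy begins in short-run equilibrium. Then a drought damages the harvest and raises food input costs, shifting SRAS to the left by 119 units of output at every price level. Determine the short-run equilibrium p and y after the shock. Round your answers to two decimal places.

This is a negative supply shock: SRAS shifts left.
New SRAS: y = 1883 + 7p.
Set AD = SRAS: 3303 − 3p = 1883 + 7p, so 1420 = 10p and p = 142.00.
Substituting into AD, y = 2877.00.

p = 142.00, y = 2877.00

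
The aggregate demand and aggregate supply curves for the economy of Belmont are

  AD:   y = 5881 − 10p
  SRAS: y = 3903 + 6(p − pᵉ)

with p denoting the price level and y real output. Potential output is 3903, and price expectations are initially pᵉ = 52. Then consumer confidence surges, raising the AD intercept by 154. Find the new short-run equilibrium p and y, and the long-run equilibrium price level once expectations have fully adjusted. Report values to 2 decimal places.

AD shifts right: new AD is y = 6035 − 10p. With pᵉ = 52, SRAS is y = 3591 + 6p.
Short run: 6035 − 10p = 3591 + 6p gives 2444 = 16p, so p = 152.75 and y = 6035 − 10p = 4507.50.
y = 4507.50 is above potential 3903; expectations adjust and SRAS shifts left until y = 3903.
Long run: on the new AD curve, 3903 = 6035 − 10p gives p = 213.20.

Short run: p = 152.75, y = 4507.50. Long run: p = 213.20.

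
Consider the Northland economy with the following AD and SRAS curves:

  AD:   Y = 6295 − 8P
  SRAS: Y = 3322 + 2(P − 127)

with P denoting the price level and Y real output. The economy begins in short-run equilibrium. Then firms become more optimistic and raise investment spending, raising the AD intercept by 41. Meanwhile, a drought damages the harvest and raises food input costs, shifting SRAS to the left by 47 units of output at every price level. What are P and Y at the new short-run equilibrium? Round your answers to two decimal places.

After both shocks: AD is Y = 6336 − 8P and SRAS is Y = 3021 + 2P.
Setting them equal: 3315 = 10P, so P = 331.50.
Substituting into AD, Y = 3684.00.

P = 331.50, Y = 3684.00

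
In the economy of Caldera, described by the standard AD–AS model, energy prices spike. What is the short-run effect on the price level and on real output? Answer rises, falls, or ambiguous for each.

Price level: rises; output: falls

This is an adverse supply shock: SRAS shifts left.
Moving along the downward-sloping AD curve, P rises and Y falls.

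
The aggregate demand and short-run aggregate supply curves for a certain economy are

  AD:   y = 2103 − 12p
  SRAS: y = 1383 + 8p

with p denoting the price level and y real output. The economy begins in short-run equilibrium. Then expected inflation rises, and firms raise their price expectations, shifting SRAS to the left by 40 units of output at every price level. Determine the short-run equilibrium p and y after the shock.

This is a negative supply shock: SRAS shifts left.
New SRAS: y = 1343 + 8p.
Set AD = SRAS: 2103 − 12p = 1343 + 8p, so 760 = 20p and p = 38.
y = 2103 − 12·38 = 1647.

p = 38, y = 1647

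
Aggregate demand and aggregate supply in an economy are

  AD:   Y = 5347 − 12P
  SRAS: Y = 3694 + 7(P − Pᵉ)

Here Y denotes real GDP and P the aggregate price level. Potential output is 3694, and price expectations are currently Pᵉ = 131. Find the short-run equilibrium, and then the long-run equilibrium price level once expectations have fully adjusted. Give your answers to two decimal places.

Short run: P = 135.26, Y = 3723.84. Long run: P = 137.75.

Short run: with Pᵉ = 131, SRAS is Y = 2777 + 7P. Setting AD = SRAS gives 2570 = 19P, so P = 135.26 and Y = 5347 − 12P = 3723.84.
Output 3723.84 is above potential 3694, so over time expected prices rise and SRAS shifts left until Y returns to 3694.
Long run: Y = 3694 on the AD curve gives 3694 = 5347 − 12P, so P = 137.75.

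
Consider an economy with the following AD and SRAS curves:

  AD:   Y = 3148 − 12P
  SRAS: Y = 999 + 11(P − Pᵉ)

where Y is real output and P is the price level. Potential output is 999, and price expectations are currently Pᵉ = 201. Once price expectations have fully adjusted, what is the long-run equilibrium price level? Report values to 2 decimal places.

Short run: with Pᵉ = 201, SRAS is Y = 11P − 1212. Setting AD = SRAS gives 4360 = 23P, so P = 189.57 and Y = 3148 − 12P = 873.22.
Output 873.22 is below potential 999, so over time expected prices fall and SRAS shifts right until Y returns to 999.
Long run: Y = 999 on the AD curve gives 999 = 3148 − 12P, so P = 179.08.

Long-run P = 179.08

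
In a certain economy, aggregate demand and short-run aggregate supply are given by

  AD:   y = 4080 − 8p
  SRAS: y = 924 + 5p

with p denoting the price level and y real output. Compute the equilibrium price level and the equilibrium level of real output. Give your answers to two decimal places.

p = 242.77, y = 2137.85

Set AD = SRAS: 4080 − 8p = 924 + 5p, so 3156 = 13p and p = 242.77.
Substituting into AD, y = 4080 − 8p = 2137.85.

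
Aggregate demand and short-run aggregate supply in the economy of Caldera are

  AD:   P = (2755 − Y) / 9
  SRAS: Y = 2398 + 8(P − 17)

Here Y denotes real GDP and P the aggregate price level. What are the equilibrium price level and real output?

Write SRAS as Y = 2398 + 8P − 136 = 2262 + 8P.
Rearrange AD to Y = 2755 − 9P.
Set AD = SRAS: 2755 − 9P = 2262 + 8P, so 493 = 17P and P = 29.
Then Y = 2755 − 9·29 = 2494.

P = 29, Y = 2494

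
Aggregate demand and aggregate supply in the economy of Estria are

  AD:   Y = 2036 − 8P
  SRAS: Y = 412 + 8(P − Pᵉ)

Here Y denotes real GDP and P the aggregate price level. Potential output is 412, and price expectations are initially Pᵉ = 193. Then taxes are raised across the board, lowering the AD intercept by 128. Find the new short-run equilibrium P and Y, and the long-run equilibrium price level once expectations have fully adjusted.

Short run: P = 190, Y = 388. Long run: P = 187.

AD shifts left: new AD is Y = 1908 − 8P. With Pᵉ = 193, SRAS is Y = 8P − 1132.
Short run: 1908 − 8P = 8P − 1132 gives 3040 = 16P, so P = 190 and Y = 1908 − 8·190 = 388.
Y = 388 is below potential 412; expectations adjust and SRAS shifts right until Y = 412.
Long run: on the new AD curve, 412 = 1908 − 8P gives P = 187.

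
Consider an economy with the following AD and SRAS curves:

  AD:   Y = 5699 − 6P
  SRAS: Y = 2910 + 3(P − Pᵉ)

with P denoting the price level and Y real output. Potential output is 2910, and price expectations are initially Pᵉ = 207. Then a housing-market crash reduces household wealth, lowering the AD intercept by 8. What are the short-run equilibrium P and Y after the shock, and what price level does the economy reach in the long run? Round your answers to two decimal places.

AD shifts left: new AD is Y = 5691 − 6P. With Pᵉ = 207, SRAS is Y = 2289 + 3P.
Short run: 5691 − 6P = 2289 + 3P gives 3402 = 9P, so P = 378.00 and Y = 5691 − 6P = 3423.00.
Y = 3423.00 is above potential 2910; expectations adjust and SRAS shifts left until Y = 2910.
Long run: on the new AD curve, 2910 = 5691 − 6P gives P = 463.50.

Short run: P = 378.00, Y = 3423.00. Long run: P = 463.50.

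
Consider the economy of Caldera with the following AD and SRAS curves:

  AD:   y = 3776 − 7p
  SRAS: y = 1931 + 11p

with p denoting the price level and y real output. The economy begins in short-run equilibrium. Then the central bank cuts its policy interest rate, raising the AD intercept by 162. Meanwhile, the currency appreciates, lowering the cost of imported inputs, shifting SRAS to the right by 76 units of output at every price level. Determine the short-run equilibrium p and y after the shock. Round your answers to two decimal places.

p = 107.28, y = 3187.06

After both shocks: AD is y = 3938 − 7p and SRAS is y = 2007 + 11p.
Setting them equal: 1931 = 18p, so p = 107.28.
Substituting into AD, y = 3187.06.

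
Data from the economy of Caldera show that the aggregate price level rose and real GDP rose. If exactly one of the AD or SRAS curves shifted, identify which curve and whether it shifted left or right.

AD shifted right

P rose and Y rose. An AD shift moves P and Y in the same direction; an SRAS shift moves them in opposite directions.
Here P and Y moved in the same direction, so the AD curve shifted.
Since Y rose, AD shifted right.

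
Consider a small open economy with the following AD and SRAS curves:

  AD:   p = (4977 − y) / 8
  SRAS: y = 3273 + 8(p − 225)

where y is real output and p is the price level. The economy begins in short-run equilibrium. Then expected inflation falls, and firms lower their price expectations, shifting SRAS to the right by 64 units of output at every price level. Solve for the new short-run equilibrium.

This is a positive supply shock: SRAS shifts right.
New SRAS: y = 1537 + 8p.
Set AD = SRAS: 4977 − 8p = 1537 + 8p, so 3440 = 16p and p = 215.
y = 4977 − 8·215 = 3257.

p = 215, y = 3257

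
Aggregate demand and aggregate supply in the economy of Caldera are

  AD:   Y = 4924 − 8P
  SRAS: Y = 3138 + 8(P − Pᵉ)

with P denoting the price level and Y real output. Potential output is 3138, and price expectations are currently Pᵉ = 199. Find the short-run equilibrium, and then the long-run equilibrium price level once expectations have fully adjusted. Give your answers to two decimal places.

Short run: with Pᵉ = 199, SRAS is Y = 1546 + 8P. Setting AD = SRAS gives 3378 = 16P, so P = 211.13 and Y = 4924 − 8P = 3235.00.
Output 3235.00 is above potential 3138, so over time expected prices rise and SRAS shifts left until Y returns to 3138.
Long run: Y = 3138 on the AD curve gives 3138 = 4924 − 8P, so P = 223.25.

Short run: P = 211.13, Y = 3235.00. Long run: P = 223.25.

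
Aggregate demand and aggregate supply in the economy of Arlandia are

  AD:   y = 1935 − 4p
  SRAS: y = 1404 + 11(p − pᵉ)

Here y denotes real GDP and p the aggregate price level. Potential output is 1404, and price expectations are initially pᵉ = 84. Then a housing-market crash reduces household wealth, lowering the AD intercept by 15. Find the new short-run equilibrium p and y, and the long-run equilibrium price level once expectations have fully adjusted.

AD shifts left: new AD is y = 1920 − 4p. With pᵉ = 84, SRAS is y = 480 + 11p.
Short run: 1920 − 4p = 480 + 11p gives 1440 = 15p, so p = 96 and y = 1920 − 4·96 = 1536.
y = 1536 is above potential 1404; expectations adjust and SRAS shifts left until y = 1404.
Long run: on the new AD curve, 1404 = 1920 − 4p gives p = 129.

Short run: p = 96, y = 1536. Long run: p = 129.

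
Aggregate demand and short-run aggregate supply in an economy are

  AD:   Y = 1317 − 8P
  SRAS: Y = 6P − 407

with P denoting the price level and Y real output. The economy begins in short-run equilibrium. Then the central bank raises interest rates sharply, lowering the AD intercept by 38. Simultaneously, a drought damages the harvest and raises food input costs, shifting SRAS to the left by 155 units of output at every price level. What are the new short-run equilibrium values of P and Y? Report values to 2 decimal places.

P = 131.50, Y = 227.00

After both shocks: AD is Y = 1279 − 8P and SRAS is Y = 6P − 562.
Setting them equal: 1841 = 14P, so P = 131.50.
Substituting into AD, Y = 227.00.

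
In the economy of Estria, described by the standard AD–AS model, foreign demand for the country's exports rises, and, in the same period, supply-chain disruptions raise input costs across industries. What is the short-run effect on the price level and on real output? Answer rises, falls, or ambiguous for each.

The first event is a positive demand shock: AD shifts right, which by itself pushes P up and Y up.
The second is an adverse supply shock: SRAS shifts left, which by itself pushes P up and Y down.
Both shocks push P up, so P rises. The two shocks push Y in opposite directions, so the effect on Y is ambiguous.

Price level: rises; output: ambiguous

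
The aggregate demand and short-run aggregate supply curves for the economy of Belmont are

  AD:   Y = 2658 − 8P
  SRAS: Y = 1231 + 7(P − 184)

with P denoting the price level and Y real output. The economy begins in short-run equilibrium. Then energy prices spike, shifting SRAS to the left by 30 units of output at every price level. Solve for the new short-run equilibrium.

This is a negative supply shock: SRAS shifts left.
New SRAS: Y = 7P − 87.
Set AD = SRAS: 2658 − 8P = 7P − 87, so 2745 = 15P and P = 183.
Y = 2658 − 8·183 = 1194.

P = 183, Y = 1194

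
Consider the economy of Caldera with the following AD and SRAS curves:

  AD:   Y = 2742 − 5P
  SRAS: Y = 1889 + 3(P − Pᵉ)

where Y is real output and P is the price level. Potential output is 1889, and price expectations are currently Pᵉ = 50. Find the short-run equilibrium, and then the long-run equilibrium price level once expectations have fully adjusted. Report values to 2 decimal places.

Short run: P = 125.38, Y = 2115.13. Long run: P = 170.60.

Short run: with Pᵉ = 50, SRAS is Y = 1739 + 3P. Setting AD = SRAS gives 1003 = 8P, so P = 125.38 and Y = 2742 − 5P = 2115.13.
Output 2115.13 is above potential 1889, so over time expected prices rise and SRAS shifts left until Y returns to 1889.
Long run: Y = 1889 on the AD curve gives 1889 = 2742 − 5P, so P = 170.60.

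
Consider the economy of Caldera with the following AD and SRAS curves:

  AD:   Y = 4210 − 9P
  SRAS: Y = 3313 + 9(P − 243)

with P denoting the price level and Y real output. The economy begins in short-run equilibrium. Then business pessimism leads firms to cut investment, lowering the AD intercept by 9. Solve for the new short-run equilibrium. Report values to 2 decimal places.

P = 170.83, Y = 2663.50

This is a negative demand shock: AD shifts left.
New AD: Y = 4201 − 9P.
SRAS can be written Y = 1126 + 9P.
Set AD = SRAS: 4201 − 9P = 1126 + 9P, so 3075 = 18P and P = 170.83.
Substituting into AD, Y = 2663.50.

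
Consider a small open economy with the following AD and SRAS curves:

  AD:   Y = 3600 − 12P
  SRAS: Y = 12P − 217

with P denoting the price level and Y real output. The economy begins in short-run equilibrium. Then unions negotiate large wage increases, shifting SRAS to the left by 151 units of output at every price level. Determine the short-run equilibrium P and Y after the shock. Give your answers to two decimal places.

This is a negative supply shock: SRAS shifts left.
New SRAS: Y = 12P − 368.
Set AD = SRAS: 3600 − 12P = 12P − 368, so 3968 = 24P and P = 165.33.
Substituting into AD, Y = 1616.00.

P = 165.33, Y = 1616.00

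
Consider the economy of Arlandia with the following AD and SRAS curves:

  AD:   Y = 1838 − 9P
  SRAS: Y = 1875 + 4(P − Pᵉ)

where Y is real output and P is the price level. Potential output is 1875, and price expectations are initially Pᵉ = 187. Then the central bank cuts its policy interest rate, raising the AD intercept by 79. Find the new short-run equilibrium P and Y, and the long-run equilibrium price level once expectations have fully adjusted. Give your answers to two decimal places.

AD shifts right: new AD is Y = 1917 − 9P. With Pᵉ = 187, SRAS is Y = 1127 + 4P.
Short run: 1917 − 9P = 1127 + 4P gives 790 = 13P, so P = 60.77 and Y = 1917 − 9P = 1370.08.
Y = 1370.08 is below potential 1875; expectations adjust and SRAS shifts right until Y = 1875.
Long run: on the new AD curve, 1875 = 1917 − 9P gives P = 4.67.

Short run: P = 60.77, Y = 1370.08. Long run: P = 4.67.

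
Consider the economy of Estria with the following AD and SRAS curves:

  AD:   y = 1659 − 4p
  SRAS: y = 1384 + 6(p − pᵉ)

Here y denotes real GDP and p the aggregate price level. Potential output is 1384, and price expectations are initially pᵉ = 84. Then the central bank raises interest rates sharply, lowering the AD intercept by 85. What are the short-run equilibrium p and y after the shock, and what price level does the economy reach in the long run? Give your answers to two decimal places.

AD shifts left: new AD is y = 1574 − 4p. With pᵉ = 84, SRAS is y = 880 + 6p.
Short run: 1574 − 4p = 880 + 6p gives 694 = 10p, so p = 69.40 and y = 1574 − 4p = 1296.40.
y = 1296.40 is below potential 1384; expectations adjust and SRAS shifts right until y = 1384.
Long run: on the new AD curve, 1384 = 1574 − 4p gives p = 47.50.

Short run: p = 69.40, y = 1296.40. Long run: p = 47.50.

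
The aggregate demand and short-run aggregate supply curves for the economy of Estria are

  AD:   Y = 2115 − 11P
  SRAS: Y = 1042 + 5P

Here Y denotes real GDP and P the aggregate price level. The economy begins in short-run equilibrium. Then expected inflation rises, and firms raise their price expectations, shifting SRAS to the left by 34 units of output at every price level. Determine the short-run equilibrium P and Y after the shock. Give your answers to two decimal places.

P = 69.19, Y = 1353.94

This is a negative supply shock: SRAS shifts left.
New SRAS: Y = 1008 + 5P.
Set AD = SRAS: 2115 − 11P = 1008 + 5P, so 1107 = 16P and P = 69.19.
Substituting into AD, Y = 1353.94.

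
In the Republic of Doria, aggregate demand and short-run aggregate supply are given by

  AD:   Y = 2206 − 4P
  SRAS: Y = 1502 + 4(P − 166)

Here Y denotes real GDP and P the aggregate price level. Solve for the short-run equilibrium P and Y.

Write SRAS as Y = 1502 + 4P − 664 = 838 + 4P.
Set AD = SRAS: 2206 − 4P = 838 + 4P, so 1368 = 8P and P = 171.
Then Y = 2206 − 4·171 = 1522.

P = 171, Y = 1522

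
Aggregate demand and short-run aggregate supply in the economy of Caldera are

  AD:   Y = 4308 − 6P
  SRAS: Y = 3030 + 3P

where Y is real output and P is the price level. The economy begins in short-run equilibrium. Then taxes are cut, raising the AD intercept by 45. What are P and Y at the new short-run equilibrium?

P = 147, Y = 3471

This is a positive demand shock: AD shifts right.
New AD: Y = 4353 − 6P.
Set AD = SRAS: 4353 − 6P = 3030 + 3P, so 1323 = 9P and P = 147.
Y = 4353 − 6·147 = 3471.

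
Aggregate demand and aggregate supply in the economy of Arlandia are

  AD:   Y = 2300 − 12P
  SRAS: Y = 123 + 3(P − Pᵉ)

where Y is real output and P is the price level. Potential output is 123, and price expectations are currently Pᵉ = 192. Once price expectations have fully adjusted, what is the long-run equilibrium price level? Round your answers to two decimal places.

Short run: with Pᵉ = 192, SRAS is Y = 3P − 453. Setting AD = SRAS gives 2753 = 15P, so P = 183.53 and Y = 2300 − 12P = 97.60.
Output 97.60 is below potential 123, so over time expected prices fall and SRAS shifts right until Y returns to 123.
Long run: Y = 123 on the AD curve gives 123 = 2300 − 12P, so P = 181.42.

Long-run P = 181.42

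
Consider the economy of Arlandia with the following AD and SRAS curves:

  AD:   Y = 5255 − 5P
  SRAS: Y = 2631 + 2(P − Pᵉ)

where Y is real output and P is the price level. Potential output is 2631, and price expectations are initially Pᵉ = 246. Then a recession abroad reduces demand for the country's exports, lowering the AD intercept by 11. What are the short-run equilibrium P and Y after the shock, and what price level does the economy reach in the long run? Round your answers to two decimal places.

Short run: P = 443.57, Y = 3026.14. Long run: P = 522.60.

AD shifts left: new AD is Y = 5244 − 5P. With Pᵉ = 246, SRAS is Y = 2139 + 2P.
Short run: 5244 − 5P = 2139 + 2P gives 3105 = 7P, so P = 443.57 and Y = 5244 − 5P = 3026.14.
Y = 3026.14 is above potential 2631; expectations adjust and SRAS shifts left until Y = 2631.
Long run: on the new AD curve, 2631 = 5244 − 5P gives P = 522.60.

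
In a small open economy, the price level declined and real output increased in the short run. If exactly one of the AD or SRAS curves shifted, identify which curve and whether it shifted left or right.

SRAS shifted right

P fell and Y rose. An AD shift moves P and Y in the same direction; an SRAS shift moves them in opposite directions.
Here P and Y moved in opposite directions, so the SRAS curve shifted.
Since Y rose, SRAS shifted right.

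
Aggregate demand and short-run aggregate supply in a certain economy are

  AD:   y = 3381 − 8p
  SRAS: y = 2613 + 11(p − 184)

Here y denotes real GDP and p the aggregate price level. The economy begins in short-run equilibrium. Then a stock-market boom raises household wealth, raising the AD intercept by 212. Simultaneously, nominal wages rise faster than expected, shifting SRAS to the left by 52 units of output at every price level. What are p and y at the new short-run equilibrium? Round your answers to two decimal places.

p = 160.84, y = 2306.26

After both shocks: AD is y = 3593 − 8p and SRAS is y = 537 + 11p.
Setting them equal: 3056 = 19p, so p = 160.84.
Substituting into AD, y = 2306.26.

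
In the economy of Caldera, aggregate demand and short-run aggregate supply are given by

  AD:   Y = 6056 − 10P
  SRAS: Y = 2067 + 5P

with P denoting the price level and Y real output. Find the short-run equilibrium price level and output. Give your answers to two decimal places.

P = 265.93, Y = 3396.67

Set AD = SRAS: 6056 − 10P = 2067 + 5P, so 3989 = 15P and P = 265.93.
Substituting into AD, Y = 6056 − 10P = 3396.67.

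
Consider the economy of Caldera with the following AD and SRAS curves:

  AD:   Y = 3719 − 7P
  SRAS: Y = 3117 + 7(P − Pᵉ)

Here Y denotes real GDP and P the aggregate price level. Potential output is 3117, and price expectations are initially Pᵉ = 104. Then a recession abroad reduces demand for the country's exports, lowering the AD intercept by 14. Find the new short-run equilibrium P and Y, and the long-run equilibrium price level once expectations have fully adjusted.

Short run: P = 94, Y = 3047. Long run: P = 84.

AD shifts left: new AD is Y = 3705 − 7P. With Pᵉ = 104, SRAS is Y = 2389 + 7P.
Short run: 3705 − 7P = 2389 + 7P gives 1316 = 14P, so P = 94 and Y = 3705 − 7·94 = 3047.
Y = 3047 is below potential 3117; expectations adjust and SRAS shifts right until Y = 3117.
Long run: on the new AD curve, 3117 = 3705 − 7P gives P = 84.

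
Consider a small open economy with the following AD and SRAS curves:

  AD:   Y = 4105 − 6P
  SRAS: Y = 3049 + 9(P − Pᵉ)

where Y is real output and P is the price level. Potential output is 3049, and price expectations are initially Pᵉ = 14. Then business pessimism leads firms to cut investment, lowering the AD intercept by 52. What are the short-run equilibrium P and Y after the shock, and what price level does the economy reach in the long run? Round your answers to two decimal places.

AD shifts left: new AD is Y = 4053 − 6P. With Pᵉ = 14, SRAS is Y = 2923 + 9P.
Short run: 4053 − 6P = 2923 + 9P gives 1130 = 15P, so P = 75.33 and Y = 4053 − 6P = 3601.00.
Y = 3601.00 is above potential 3049; expectations adjust and SRAS shifts left until Y = 3049.
Long run: on the new AD curve, 3049 = 4053 − 6P gives P = 167.33.

Short run: P = 75.33, Y = 3601.00. Long run: P = 167.33.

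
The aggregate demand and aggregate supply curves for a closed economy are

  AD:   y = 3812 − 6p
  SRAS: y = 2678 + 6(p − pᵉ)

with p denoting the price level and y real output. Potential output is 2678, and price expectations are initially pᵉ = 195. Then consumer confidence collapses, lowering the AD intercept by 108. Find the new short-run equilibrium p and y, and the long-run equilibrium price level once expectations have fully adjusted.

Short run: p = 183, y = 2606. Long run: p = 171.

AD shifts left: new AD is y = 3704 − 6p. With pᵉ = 195, SRAS is y = 1508 + 6p.
Short run: 3704 − 6p = 1508 + 6p gives 2196 = 12p, so p = 183 and y = 3704 − 6·183 = 2606.
y = 2606 is below potential 2678; expectations adjust and SRAS shifts right until y = 2678.
Long run: on the new AD curve, 2678 = 3704 − 6p gives p = 171.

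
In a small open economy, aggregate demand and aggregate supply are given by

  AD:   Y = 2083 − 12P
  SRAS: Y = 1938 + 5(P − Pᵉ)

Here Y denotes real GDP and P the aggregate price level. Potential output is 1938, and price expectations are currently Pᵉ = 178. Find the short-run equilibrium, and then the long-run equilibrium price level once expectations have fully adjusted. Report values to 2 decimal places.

Short run: with Pᵉ = 178, SRAS is Y = 1048 + 5P. Setting AD = SRAS gives 1035 = 17P, so P = 60.88 and Y = 2083 − 12P = 1352.41.
Output 1352.41 is below potential 1938, so over time expected prices fall and SRAS shifts right until Y returns to 1938.
Long run: Y = 1938 on the AD curve gives 1938 = 2083 − 12P, so P = 12.08.

Short run: P = 60.88, Y = 1352.41. Long run: P = 12.08.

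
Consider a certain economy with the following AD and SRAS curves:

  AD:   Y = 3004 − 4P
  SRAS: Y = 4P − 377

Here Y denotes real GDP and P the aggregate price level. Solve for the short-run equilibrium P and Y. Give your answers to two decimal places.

Set AD = SRAS: 3004 − 4P = 4P − 377, so 3381 = 8P and P = 422.63.
Substituting into AD, Y = 3004 − 4P = 1313.50.

P = 422.63, Y = 1313.50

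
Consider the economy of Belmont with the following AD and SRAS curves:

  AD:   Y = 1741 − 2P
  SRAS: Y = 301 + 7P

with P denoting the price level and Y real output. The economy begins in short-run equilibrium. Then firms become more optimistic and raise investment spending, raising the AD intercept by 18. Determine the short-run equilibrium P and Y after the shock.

This is a positive demand shock: AD shifts right.
New AD: Y = 1759 − 2P.
Set AD = SRAS: 1759 − 2P = 301 + 7P, so 1458 = 9P and P = 162.
Y = 1759 − 2·162 = 1435.

P = 162, Y = 1435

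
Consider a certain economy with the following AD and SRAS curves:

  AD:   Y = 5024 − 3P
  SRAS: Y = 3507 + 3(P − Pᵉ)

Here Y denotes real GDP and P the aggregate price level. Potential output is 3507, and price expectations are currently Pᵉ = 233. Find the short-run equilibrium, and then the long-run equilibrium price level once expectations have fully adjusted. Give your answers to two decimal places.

Short run: with Pᵉ = 233, SRAS is Y = 2808 + 3P. Setting AD = SRAS gives 2216 = 6P, so P = 369.33 and Y = 5024 − 3P = 3916.00.
Output 3916.00 is above potential 3507, so over time expected prices rise and SRAS shifts left until Y returns to 3507.
Long run: Y = 3507 on the AD curve gives 3507 = 5024 − 3P, so P = 505.67.

Short run: P = 369.33, Y = 3916.00. Long run: P = 505.67.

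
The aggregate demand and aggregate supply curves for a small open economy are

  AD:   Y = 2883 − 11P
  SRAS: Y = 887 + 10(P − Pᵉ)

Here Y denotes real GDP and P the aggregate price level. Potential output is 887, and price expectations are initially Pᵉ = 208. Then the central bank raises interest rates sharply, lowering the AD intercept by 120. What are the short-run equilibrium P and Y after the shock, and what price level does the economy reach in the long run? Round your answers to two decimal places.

Short run: P = 188.38, Y = 690.81. Long run: P = 170.55.

AD shifts left: new AD is Y = 2763 − 11P. With Pᵉ = 208, SRAS is Y = 10P − 1193.
Short run: 2763 − 11P = 10P − 1193 gives 3956 = 21P, so P = 188.38 and Y = 2763 − 11P = 690.81.
Y = 690.81 is below potential 887; expectations adjust and SRAS shifts right until Y = 887.
Long run: on the new AD curve, 887 = 2763 − 11P gives P = 170.55.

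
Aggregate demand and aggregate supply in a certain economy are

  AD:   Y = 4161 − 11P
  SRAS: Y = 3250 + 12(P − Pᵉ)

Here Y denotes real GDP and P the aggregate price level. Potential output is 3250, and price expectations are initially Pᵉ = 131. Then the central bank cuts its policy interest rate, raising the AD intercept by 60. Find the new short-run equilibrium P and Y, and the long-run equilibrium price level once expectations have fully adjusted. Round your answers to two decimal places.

AD shifts right: new AD is Y = 4221 − 11P. With Pᵉ = 131, SRAS is Y = 1678 + 12P.
Short run: 4221 − 11P = 1678 + 12P gives 2543 = 23P, so P = 110.57 and Y = 4221 − 11P = 3004.78.
Y = 3004.78 is below potential 3250; expectations adjust and SRAS shifts right until Y = 3250.
Long run: on the new AD curve, 3250 = 4221 − 11P gives P = 88.27.

Short run: P = 110.57, Y = 3004.78. Long run: P = 88.27.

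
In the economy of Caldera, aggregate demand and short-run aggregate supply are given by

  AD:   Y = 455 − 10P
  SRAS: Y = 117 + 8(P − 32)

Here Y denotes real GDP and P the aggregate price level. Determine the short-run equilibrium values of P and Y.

Write SRAS as Y = 117 + 8P − 256 = 8P − 139.
Set AD = SRAS: 455 − 10P = 8P − 139, so 594 = 18P and P = 33.
Then Y = 455 − 10·33 = 125.

P = 33, Y = 125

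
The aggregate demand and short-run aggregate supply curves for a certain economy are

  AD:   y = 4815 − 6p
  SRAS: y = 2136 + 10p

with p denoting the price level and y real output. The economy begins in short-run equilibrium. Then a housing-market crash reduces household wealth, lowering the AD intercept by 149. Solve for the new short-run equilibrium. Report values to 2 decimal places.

p = 158.13, y = 3717.25

This is a negative demand shock: AD shifts left.
New AD: y = 4666 − 6p.
Set AD = SRAS: 4666 − 6p = 2136 + 10p, so 2530 = 16p and p = 158.13.
Substituting into AD, y = 3717.25.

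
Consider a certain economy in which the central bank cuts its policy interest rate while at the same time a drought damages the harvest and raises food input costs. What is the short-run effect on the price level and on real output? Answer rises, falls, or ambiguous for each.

The first event is a positive demand shock: AD shifts right, which by itself pushes P up and Y up.
The second is an adverse supply shock: SRAS shifts left, which by itself pushes P up and Y down.
Both shocks push P up, so P rises. The two shocks push Y in opposite directions, so the effect on Y is ambiguous.

Price level: rises; output: ambiguous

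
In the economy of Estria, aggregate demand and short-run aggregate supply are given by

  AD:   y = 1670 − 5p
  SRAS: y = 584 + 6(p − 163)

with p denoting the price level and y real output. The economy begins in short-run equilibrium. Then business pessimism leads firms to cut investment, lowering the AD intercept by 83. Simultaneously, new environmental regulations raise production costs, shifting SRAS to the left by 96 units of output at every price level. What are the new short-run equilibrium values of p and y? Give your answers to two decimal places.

After both shocks: AD is y = 1587 − 5p and SRAS is y = 6p − 490.
Setting them equal: 2077 = 11p, so p = 188.82.
Substituting into AD, y = 642.91.

p = 188.82, y = 642.91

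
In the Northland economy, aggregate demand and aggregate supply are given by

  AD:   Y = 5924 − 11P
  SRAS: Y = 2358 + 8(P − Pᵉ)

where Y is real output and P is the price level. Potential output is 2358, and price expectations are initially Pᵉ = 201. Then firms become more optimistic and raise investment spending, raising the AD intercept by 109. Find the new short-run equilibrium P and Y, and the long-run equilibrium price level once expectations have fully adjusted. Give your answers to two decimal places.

AD shifts right: new AD is Y = 6033 − 11P. With Pᵉ = 201, SRAS is Y = 750 + 8P.
Short run: 6033 − 11P = 750 + 8P gives 5283 = 19P, so P = 278.05 and Y = 6033 − 11P = 2974.42.
Y = 2974.42 is above potential 2358; expectations adjust and SRAS shifts left until Y = 2358.
Long run: on the new AD curve, 2358 = 6033 − 11P gives P = 334.09.

Short run: P = 278.05, Y = 2974.42. Long run: P = 334.09.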